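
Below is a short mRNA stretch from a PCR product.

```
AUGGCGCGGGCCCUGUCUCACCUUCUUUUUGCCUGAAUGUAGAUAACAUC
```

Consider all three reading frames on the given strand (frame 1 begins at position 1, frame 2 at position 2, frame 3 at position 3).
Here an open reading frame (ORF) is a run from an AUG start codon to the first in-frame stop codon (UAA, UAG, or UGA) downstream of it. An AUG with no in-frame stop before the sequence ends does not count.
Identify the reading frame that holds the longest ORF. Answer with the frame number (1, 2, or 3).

1

Frame 1: AUG GCG CGG GCC CUG UCU CAC CUU CUU UUU GCC UGA AUG UAG AUA ACA — AUG at 1, stop UGA at 34 → 36 nt; AUG at 37, stop UAG at 40 → 6 nt.
Frame 2: UGG CGC GGG CCC UGU CUC ACC UUC UUU UUG CCU GAA UGU AGA UAA CAU — no AUG→stop ORF.
Frame 3: GGC GCG GGC CCU GUC UCA CCU UCU UUU UGC CUG AAU GUA GAU AAC AUC — no AUG→stop ORF.
Longest ORF is 36 nt in frame 1 (positions 1–36).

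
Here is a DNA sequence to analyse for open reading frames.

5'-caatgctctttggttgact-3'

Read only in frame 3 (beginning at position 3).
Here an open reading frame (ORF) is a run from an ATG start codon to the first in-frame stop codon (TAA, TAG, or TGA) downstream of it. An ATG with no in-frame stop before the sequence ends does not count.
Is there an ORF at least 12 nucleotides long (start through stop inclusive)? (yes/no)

yes

Frame 3: ATG CTC TTT GGT TGA — ATG at 3, stop TGA at 15 → 15 nt.
Frame 3 has an ORF of 15 nucleotides (positions 3–17) ≥ 12, so yes.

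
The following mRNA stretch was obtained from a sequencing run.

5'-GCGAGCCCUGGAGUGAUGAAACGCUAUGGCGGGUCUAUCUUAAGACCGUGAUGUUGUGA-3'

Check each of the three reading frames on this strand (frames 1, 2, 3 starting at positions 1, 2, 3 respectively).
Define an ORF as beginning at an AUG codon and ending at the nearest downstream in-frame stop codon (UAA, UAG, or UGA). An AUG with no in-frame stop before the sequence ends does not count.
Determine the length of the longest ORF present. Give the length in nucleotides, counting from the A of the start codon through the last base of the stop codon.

Frame 1: GCG AGC CCU GGA GUG AUG AAA CGC UAU GGC GGG UCU AUC UUA AGA CCG UGA UGU UGU — AUG at 16, stop UGA at 49 → 36 nt.
Frame 2: CGA GCC CUG GAG UGA UGA AAC GCU AUG GCG GGU CUA UCU UAA GAC CGU GAU GUU GUG — AUG at 26, stop UAA at 41 → 18 nt.
Frame 3: GAG CCC UGG AGU GAU GAA ACG CUA UGG CGG GUC UAU CUU AAG ACC GUG AUG UUG UGA — AUG at 51, stop UGA at 57 → 9 nt.
Longest: frame 1, positions 16–51, 36 nt = 12 codons = 11 aa. → 36 nucleotides.

36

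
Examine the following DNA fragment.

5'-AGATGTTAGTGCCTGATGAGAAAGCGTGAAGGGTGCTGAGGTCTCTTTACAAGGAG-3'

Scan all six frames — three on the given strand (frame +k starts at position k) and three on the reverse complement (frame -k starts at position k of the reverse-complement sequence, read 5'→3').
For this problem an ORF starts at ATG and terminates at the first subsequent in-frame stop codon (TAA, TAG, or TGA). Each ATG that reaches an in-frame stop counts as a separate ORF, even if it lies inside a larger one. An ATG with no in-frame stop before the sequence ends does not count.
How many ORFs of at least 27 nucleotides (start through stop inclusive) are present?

Reverse complement (5'→3'): CTCCTTGTAAAGAGACCTCAGCACCCTTCACGCTTTCTCATCAGGCACTAACATCT
Frame +1: AGA TGT TAG TGC CTG ATG AGA AAG CGT GAA GGG TGC TGA GGT CTC TTT ACA AGG — ATG at 16, stop TGA at 37 → 24 nt.
Frame +2: GAT GTT AGT GCC TGA TGA GAA AGC GTG AAG GGT GCT GAG GTC TCT TTA CAA GGA — no ATG→stop ORF.
Frame +3: ATG TTA GTG CCT GAT GAG AAA GCG TGA AGG GTG CTG AGG TCT CTT TAC AAG GAG — ATG at 3, stop TGA at 27 → 27 nt.
Frame -1: CTC CTT GTA AAG AGA CCT CAG CAC CCT TCA CGC TTT CTC ATC AGG CAC TAA CAT — no ATG→stop ORF.
Frame -2: TCC TTG TAA AGA GAC CTC AGC ACC CTT CAC GCT TTC TCA TCA GGC ACT AAC ATC — no ATG→stop ORF.
Frame -3: CCT TGT AAA GAG ACC TCA GCA CCC TTC ACG CTT TCT CAT CAG GCA CTA ACA TCT — no ATG→stop ORF.
ORFs ≥ 27 nucleotides: frame +3 3–29 (27 nucleotides). Count = 1.

1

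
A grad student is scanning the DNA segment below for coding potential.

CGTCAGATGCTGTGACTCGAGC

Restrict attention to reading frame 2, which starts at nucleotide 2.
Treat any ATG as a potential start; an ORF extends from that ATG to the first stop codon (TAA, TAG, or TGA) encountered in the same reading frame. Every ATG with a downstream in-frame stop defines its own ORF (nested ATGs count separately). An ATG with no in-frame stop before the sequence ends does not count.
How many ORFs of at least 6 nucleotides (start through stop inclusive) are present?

0

Frame 2: GTC AGA TGC TGT GAC TCG AGC — no ATG→stop ORF.
No ORF reaches 6 nucleotides. Count = 0.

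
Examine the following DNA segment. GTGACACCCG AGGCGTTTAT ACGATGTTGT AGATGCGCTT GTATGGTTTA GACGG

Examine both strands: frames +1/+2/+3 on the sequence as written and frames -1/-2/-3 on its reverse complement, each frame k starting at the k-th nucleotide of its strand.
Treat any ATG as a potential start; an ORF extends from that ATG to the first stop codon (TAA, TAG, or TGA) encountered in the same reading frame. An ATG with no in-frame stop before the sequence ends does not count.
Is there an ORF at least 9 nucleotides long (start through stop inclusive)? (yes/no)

yes

Reverse complement (5'→3'): CCGTCTAAACCATACAAGCGCATCTACAACATCGTATAAACGCCTCGGGTGTCAC
Frame +1: GTG ACA CCC GAG GCG TTT ATA CGA TGT TGT AGA TGC GCT TGT ATG GTT TAG ACG — ATG at 43, stop TAG at 49 → 9 nt.
Frame +2: TGA CAC CCG AGG CGT TTA TAC GAT GTT GTA GAT GCG CTT GTA TGG TTT AGA CGG — no ATG→stop ORF.
Frame +3: GAC ACC CGA GGC GTT TAT ACG ATG TTG TAG ATG CGC TTG TAT GGT TTA GAC — ATG at 24, stop TAG at 30 → 9 nt.
Frame -1: CCG TCT AAA CCA TAC AAG CGC ATC TAC AAC ATC GTA TAA ACG CCT CGG GTG TCA — no ATG→stop ORF.
Frame -2: CGT CTA AAC CAT ACA AGC GCA TCT ACA ACA TCG TAT AAA CGC CTC GGG TGT CAC — no ATG→stop ORF.
Frame -3: GTC TAA ACC ATA CAA GCG CAT CTA CAA CAT CGT ATA AAC GCC TCG GGT GTC — no ATG→stop ORF.
Frame +1 has an ORF of 9 nucleotides (positions 43–51) ≥ 9, so yes.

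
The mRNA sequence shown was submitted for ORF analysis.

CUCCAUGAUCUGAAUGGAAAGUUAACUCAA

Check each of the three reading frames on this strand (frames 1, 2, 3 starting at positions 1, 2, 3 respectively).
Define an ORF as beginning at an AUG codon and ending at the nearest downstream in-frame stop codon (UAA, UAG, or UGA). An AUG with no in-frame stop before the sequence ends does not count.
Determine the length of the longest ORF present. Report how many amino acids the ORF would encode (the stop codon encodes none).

Frame 1: CUC CAU GAU CUG AAU GGA AAG UUA ACU CAA — no AUG→stop ORF.
Frame 2: UCC AUG AUC UGA AUG GAA AGU UAA CUC — AUG at 5, stop UGA at 11 → 9 nt; AUG at 14, stop UAA at 23 → 12 nt.
Frame 3: CCA UGA UCU GAA UGG AAA GUU AAC UCA — no AUG→stop ORF.
Longest: frame 2, positions 14–25, 12 nt = 4 codons = 3 aa. → 3 amino acids.

3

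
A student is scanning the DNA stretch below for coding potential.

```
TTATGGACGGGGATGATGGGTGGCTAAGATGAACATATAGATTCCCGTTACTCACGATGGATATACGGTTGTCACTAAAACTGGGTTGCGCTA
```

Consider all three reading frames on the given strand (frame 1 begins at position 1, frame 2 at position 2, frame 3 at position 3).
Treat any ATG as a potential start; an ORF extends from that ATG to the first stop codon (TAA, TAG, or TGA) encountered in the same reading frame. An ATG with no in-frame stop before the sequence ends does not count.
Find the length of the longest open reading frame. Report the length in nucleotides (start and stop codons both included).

Frame 1: TTA TGG ACG GGG ATG ATG GGT GGC TAA GAT GAA CAT ATA GAT TCC CGT TAC TCA CGA TGG ATA TAC GGT TGT CAC TAA AAC TGG GTT GCG CTA — ATG at 13, stop TAA at 25 → 15 nt; ATG at 16, stop TAA at 25 → 12 nt.
Frame 2: TAT GGA CGG GGA TGA TGG GTG GCT AAG ATG AAC ATA TAG ATT CCC GTT ACT CAC GAT GGA TAT ACG GTT GTC ACT AAA ACT GGG TTG CGC — ATG at 29, stop TAG at 38 → 12 nt.
Frame 3: ATG GAC GGG GAT GAT GGG TGG CTA AGA TGA ACA TAT AGA TTC CCG TTA CTC ACG ATG GAT ATA CGG TTG TCA CTA AAA CTG GGT TGC GCT — ATG at 3, stop TGA at 30 → 30 nt.
Longest: frame 3, positions 3–32, 30 nt = 10 codons = 9 aa. → 30 nucleotides.

30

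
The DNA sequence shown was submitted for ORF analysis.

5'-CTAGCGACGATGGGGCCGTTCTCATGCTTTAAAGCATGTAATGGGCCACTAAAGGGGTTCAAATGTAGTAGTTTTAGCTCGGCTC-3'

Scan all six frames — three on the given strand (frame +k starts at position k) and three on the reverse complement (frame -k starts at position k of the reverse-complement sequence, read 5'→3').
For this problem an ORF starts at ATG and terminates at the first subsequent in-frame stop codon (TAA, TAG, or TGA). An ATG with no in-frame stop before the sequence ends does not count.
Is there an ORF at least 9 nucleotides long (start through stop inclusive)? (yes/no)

Reverse complement (5'→3'): GAGCCGAGCTAAAACTACTACATTTGAACCCCTTTAGTGGCCCATTACATGCTTTAAAGCATGAGAACGGCCCCATCGTCGCTAG
Frame +1: CTA GCG ACG ATG GGG CCG TTC TCA TGC TTT AAA GCA TGT AAT GGG CCA CTA AAG GGG TTC AAA TGT AGT AGT TTT AGC TCG GCT — no ATG→stop ORF.
Frame +2: TAG CGA CGA TGG GGC CGT TCT CAT GCT TTA AAG CAT GTA ATG GGC CAC TAA AGG GGT TCA AAT GTA GTA GTT TTA GCT CGG CTC — ATG at 41, stop TAA at 50 → 12 nt.
Frame +3: AGC GAC GAT GGG GCC GTT CTC ATG CTT TAA AGC ATG TAA TGG GCC ACT AAA GGG GTT CAA ATG TAG TAG TTT TAG CTC GGC — ATG at 24, stop TAA at 30 → 9 nt; ATG at 36, stop TAA at 39 → 6 nt; ATG at 63, stop TAG at 66 → 6 nt.
Frame -1: GAG CCG AGC TAA AAC TAC TAC ATT TGA ACC CCT TTA GTG GCC CAT TAC ATG CTT TAA AGC ATG AGA ACG GCC CCA TCG TCG CTA — ATG at 49, stop TAA at 55 → 9 nt.
Frame -2: AGC CGA GCT AAA ACT ACT ACA TTT GAA CCC CTT TAG TGG CCC ATT ACA TGC TTT AAA GCA TGA GAA CGG CCC CAT CGT CGC TAG — no ATG→stop ORF.
Frame -3: GCC GAG CTA AAA CTA CTA CAT TTG AAC CCC TTT AGT GGC CCA TTA CAT GCT TTA AAG CAT GAG AAC GGC CCC ATC GTC GCT — no ATG→stop ORF.
Frame +2 has an ORF of 12 nucleotides (positions 41–52) ≥ 9, so yes.

yes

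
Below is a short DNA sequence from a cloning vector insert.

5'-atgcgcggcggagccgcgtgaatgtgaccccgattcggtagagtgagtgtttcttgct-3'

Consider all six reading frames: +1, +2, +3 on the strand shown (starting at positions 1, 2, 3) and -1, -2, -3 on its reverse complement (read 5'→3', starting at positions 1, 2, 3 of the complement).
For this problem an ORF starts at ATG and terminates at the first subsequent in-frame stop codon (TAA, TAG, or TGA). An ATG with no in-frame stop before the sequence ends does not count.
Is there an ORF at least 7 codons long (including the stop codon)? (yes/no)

yes

Reverse complement (5'→3'): AGCAAGAAACACTCACTCTACCGAATCGGGGTCACATTCACGCGGCTCCGCCGCGCAT
Frame +1: ATG CGC GGC GGA GCC GCG TGA ATG TGA CCC CGA TTC GGT AGA GTG AGT GTT TCT TGC — ATG at 1, stop TGA at 19 → 21 nt; ATG at 22, stop TGA at 25 → 6 nt.
Frame +2: TGC GCG GCG GAG CCG CGT GAA TGT GAC CCC GAT TCG GTA GAG TGA GTG TTT CTT GCT — no ATG→stop ORF.
Frame +3: GCG CGG CGG AGC CGC GTG AAT GTG ACC CCG ATT CGG TAG AGT GAG TGT TTC TTG — no ATG→stop ORF.
Frame -1: AGC AAG AAA CAC TCA CTC TAC CGA ATC GGG GTC ACA TTC ACG CGG CTC CGC CGC GCA — no ATG→stop ORF.
Frame -2: GCA AGA AAC ACT CAC TCT ACC GAA TCG GGG TCA CAT TCA CGC GGC TCC GCC GCG CAT — no ATG→stop ORF.
Frame -3: CAA GAA ACA CTC ACT CTA CCG AAT CGG GGT CAC ATT CAC GCG GCT CCG CCG CGC — no ATG→stop ORF.
Frame +1 has an ORF of 7 codons (positions 1–21) ≥ 7, so yes.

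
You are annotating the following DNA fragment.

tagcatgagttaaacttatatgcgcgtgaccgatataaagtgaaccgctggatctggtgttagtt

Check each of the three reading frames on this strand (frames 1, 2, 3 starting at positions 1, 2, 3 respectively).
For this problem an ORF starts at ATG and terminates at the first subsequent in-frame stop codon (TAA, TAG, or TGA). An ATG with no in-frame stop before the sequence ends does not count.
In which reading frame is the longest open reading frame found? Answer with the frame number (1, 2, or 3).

Frame 1: TAG CAT GAG TTA AAC TTA TAT GCG CGT GAC CGA TAT AAA GTG AAC CGC TGG ATC TGG TGT TAG — no ATG→stop ORF.
Frame 2: AGC ATG AGT TAA ACT TAT ATG CGC GTG ACC GAT ATA AAG TGA ACC GCT GGA TCT GGT GTT AGT — ATG at 5, stop TAA at 11 → 9 nt; ATG at 20, stop TGA at 41 → 24 nt.
Frame 3: GCA TGA GTT AAA CTT ATA TGC GCG TGA CCG ATA TAA AGT GAA CCG CTG GAT CTG GTG TTA GTT — no ATG→stop ORF.
Longest ORF is 24 nt in frame 2 (positions 20–43).

2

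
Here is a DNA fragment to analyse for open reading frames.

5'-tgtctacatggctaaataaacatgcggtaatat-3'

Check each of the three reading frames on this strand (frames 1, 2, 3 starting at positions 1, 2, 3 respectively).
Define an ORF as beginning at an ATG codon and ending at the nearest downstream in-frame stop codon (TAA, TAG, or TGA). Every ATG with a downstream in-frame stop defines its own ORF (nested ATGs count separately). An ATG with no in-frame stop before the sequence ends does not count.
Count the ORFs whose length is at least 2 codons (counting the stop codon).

Frame 1: TGT CTA CAT GGC TAA ATA AAC ATG CGG TAA TAT — ATG at 22, stop TAA at 28 → 9 nt.
Frame 2: GTC TAC ATG GCT AAA TAA ACA TGC GGT AAT — ATG at 8, stop TAA at 17 → 12 nt.
Frame 3: TCT ACA TGG CTA AAT AAA CAT GCG GTA ATA — no ATG→stop ORF.
ORFs ≥ 2 codons: frame 1 22–30 (3 codons), frame 2 8–19 (4 codons). Count = 2.

2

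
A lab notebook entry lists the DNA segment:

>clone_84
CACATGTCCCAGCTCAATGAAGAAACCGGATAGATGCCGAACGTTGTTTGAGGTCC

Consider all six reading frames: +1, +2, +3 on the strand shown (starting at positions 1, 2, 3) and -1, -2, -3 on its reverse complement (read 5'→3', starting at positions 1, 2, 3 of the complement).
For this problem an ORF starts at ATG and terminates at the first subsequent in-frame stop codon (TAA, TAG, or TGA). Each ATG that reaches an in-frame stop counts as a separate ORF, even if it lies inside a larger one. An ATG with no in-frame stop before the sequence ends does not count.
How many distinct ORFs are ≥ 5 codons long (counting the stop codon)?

2

Reverse complement (5'→3'): GGACCTCAAACAACGTTCGGCATCTATCCGGTTTCTTCATTGAGCTGGGACATGTG
Frame +1: CAC ATG TCC CAG CTC AAT GAA GAA ACC GGA TAG ATG CCG AAC GTT GTT TGA GGT — ATG at 4, stop TAG at 31 → 30 nt; ATG at 34, stop TGA at 49 → 18 nt.
Frame +2: ACA TGT CCC AGC TCA ATG AAG AAA CCG GAT AGA TGC CGA ACG TTG TTT GAG GTC — no ATG→stop ORF.
Frame +3: CAT GTC CCA GCT CAA TGA AGA AAC CGG ATA GAT GCC GAA CGT TGT TTG AGG TCC — no ATG→stop ORF.
Frame -1: GGA CCT CAA ACA ACG TTC GGC ATC TAT CCG GTT TCT TCA TTG AGC TGG GAC ATG — no ATG→stop ORF.
Frame -2: GAC CTC AAA CAA CGT TCG GCA TCT ATC CGG TTT CTT CAT TGA GCT GGG ACA TGT — no ATG→stop ORF.
Frame -3: ACC TCA AAC AAC GTT CGG CAT CTA TCC GGT TTC TTC ATT GAG CTG GGA CAT GTG — no ATG→stop ORF.
ORFs ≥ 5 codons: frame +1 4–33 (10 codons), frame +1 34–51 (6 codons). Count = 2.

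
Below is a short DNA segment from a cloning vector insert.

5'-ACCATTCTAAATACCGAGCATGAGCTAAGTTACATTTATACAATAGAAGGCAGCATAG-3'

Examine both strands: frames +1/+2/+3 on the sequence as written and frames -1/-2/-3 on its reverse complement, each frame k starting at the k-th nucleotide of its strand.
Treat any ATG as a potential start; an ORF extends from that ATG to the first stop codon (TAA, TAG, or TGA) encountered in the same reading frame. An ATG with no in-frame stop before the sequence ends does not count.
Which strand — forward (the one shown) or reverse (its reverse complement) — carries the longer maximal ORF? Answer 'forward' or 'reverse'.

Reverse complement (5'→3'): CTATGCTGCCTTCTATTGTATAAATGTAACTTAGCTCATGCTCGGTATTTAGAATGGT
Frame +1: ACC ATT CTA AAT ACC GAG CAT GAG CTA AGT TAC ATT TAT ACA ATA GAA GGC AGC ATA — no ATG→stop ORF.
Frame +2: CCA TTC TAA ATA CCG AGC ATG AGC TAA GTT ACA TTT ATA CAA TAG AAG GCA GCA TAG — ATG at 20, stop TAA at 26 → 9 nt.
Frame +3: CAT TCT AAA TAC CGA GCA TGA GCT AAG TTA CAT TTA TAC AAT AGA AGG CAG CAT — no ATG→stop ORF.
Frame -1: CTA TGC TGC CTT CTA TTG TAT AAA TGT AAC TTA GCT CAT GCT CGG TAT TTA GAA TGG — no ATG→stop ORF.
Frame -2: TAT GCT GCC TTC TAT TGT ATA AAT GTA ACT TAG CTC ATG CTC GGT ATT TAG AAT GGT — ATG at 38, stop TAG at 50 → 15 nt.
Frame -3: ATG CTG CCT TCT ATT GTA TAA ATG TAA CTT AGC TCA TGC TCG GTA TTT AGA ATG — ATG at 3, stop TAA at 21 → 21 nt; ATG at 24, stop TAA at 27 → 6 nt.
Forward-strand max 9 nt; reverse-strand max 21 nt. The reverse strand has the longer ORF.

reverse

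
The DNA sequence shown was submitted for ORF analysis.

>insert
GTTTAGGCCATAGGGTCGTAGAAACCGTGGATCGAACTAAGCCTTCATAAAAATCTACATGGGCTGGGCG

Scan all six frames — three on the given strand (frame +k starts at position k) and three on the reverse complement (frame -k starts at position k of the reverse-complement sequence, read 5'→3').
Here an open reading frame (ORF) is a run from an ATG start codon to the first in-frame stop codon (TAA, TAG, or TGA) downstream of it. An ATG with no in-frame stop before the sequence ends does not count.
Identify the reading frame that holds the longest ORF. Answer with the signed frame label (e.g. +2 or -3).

-2

Reverse complement (5'→3'): CGCCCAGCCCATGTAGATTTTTATGAAGGCTTAGTTCGATCCACGGTTTCTACGACCCTATGGCCTAAAC
Frame +1: GTT TAG GCC ATA GGG TCG TAG AAA CCG TGG ATC GAA CTA AGC CTT CAT AAA AAT CTA CAT GGG CTG GGC — no ATG→stop ORF.
Frame +2: TTT AGG CCA TAG GGT CGT AGA AAC CGT GGA TCG AAC TAA GCC TTC ATA AAA ATC TAC ATG GGC TGG GCG — no ATG→stop ORF.
Frame +3: TTA GGC CAT AGG GTC GTA GAA ACC GTG GAT CGA ACT AAG CCT TCA TAA AAA TCT ACA TGG GCT GGG — no ATG→stop ORF.
Frame -1: CGC CCA GCC CAT GTA GAT TTT TAT GAA GGC TTA GTT CGA TCC ACG GTT TCT ACG ACC CTA TGG CCT AAA — no ATG→stop ORF.
Frame -2: GCC CAG CCC ATG TAG ATT TTT ATG AAG GCT TAG TTC GAT CCA CGG TTT CTA CGA CCC TAT GGC CTA AAC — ATG at 11, stop TAG at 14 → 6 nt; ATG at 23, stop TAG at 32 → 12 nt.
Frame -3: CCC AGC CCA TGT AGA TTT TTA TGA AGG CTT AGT TCG ATC CAC GGT TTC TAC GAC CCT ATG GCC TAA — ATG at 60, stop TAA at 66 → 9 nt.
Longest ORF is 12 nt in frame -2 (positions 23–34).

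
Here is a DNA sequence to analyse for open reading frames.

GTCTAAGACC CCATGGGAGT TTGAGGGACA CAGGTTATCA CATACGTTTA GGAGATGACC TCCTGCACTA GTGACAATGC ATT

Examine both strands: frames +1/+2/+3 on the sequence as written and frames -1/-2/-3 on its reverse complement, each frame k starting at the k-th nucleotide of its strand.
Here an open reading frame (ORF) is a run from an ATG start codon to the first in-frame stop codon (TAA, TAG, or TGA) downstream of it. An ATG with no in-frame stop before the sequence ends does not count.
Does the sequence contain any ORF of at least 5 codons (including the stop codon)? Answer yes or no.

yes

Reverse complement (5'→3'): AATGCATTGTCACTAGTGCAGGAGGTCATCTCCTAAACGTATGTGATAACCTGTGTCCCTCAAACTCCCATGGGGTCTTAGAC
Frame +1: GTC TAA GAC CCC ATG GGA GTT TGA GGG ACA CAG GTT ATC ACA TAC GTT TAG GAG ATG ACC TCC TGC ACT AGT GAC AAT GCA — ATG at 13, stop TGA at 22 → 12 nt.
Frame +2: TCT AAG ACC CCA TGG GAG TTT GAG GGA CAC AGG TTA TCA CAT ACG TTT AGG AGA TGA CCT CCT GCA CTA GTG ACA ATG CAT — no ATG→stop ORF.
Frame +3: CTA AGA CCC CAT GGG AGT TTG AGG GAC ACA GGT TAT CAC ATA CGT TTA GGA GAT GAC CTC CTG CAC TAG TGA CAA TGC ATT — no ATG→stop ORF.
Frame -1: AAT GCA TTG TCA CTA GTG CAG GAG GTC ATC TCC TAA ACG TAT GTG ATA ACC TGT GTC CCT CAA ACT CCC ATG GGG TCT TAG — ATG at 70, stop TAG at 79 → 12 nt.
Frame -2: ATG CAT TGT CAC TAG TGC AGG AGG TCA TCT CCT AAA CGT ATG TGA TAA CCT GTG TCC CTC AAA CTC CCA TGG GGT CTT AGA — ATG at 2, stop TAG at 14 → 15 nt; ATG at 41, stop TGA at 44 → 6 nt.
Frame -3: TGC ATT GTC ACT AGT GCA GGA GGT CAT CTC CTA AAC GTA TGT GAT AAC CTG TGT CCC TCA AAC TCC CAT GGG GTC TTA GAC — no ATG→stop ORF.
Frame -2 has an ORF of 5 codons (positions 2–16) ≥ 5, so yes.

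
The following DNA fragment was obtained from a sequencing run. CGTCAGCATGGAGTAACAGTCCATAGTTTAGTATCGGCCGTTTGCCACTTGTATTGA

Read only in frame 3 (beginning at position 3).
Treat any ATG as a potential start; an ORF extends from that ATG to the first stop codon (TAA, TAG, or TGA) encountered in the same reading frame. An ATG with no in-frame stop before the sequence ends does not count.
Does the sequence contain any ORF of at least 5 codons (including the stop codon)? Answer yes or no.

Frame 3: TCA GCA TGG AGT AAC AGT CCA TAG TTT AGT ATC GGC CGT TTG CCA CTT GTA TTG — no ATG→stop ORF.
Largest ORF found is 0 codons < 5, so no.

no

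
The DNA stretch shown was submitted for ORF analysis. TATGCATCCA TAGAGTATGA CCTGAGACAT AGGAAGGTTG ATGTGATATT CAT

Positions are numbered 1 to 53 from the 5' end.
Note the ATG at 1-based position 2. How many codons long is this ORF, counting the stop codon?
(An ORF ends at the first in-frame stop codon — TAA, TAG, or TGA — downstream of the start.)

Codons from position 2: ATG (2–4), CAT (5–7), CCA (8–10), TAG (11–13).
TAG is the first in-frame stop; that's 4 codons including the stop.

4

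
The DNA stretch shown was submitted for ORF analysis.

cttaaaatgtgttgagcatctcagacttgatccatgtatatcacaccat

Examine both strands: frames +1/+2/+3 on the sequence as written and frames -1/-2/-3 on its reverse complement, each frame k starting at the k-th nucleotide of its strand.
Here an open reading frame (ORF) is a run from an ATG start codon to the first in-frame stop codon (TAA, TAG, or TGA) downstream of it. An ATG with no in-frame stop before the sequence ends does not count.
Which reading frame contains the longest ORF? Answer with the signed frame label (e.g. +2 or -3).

Reverse complement (5'→3'): ATGGTGTGATATACATGGATCAAGTCTGAGATGCTCAACACATTTTAAG
Frame +1: CTT AAA ATG TGT TGA GCA TCT CAG ACT TGA TCC ATG TAT ATC ACA CCA — ATG at 7, stop TGA at 13 → 9 nt.
Frame +2: TTA AAA TGT GTT GAG CAT CTC AGA CTT GAT CCA TGT ATA TCA CAC CAT — no ATG→stop ORF.
Frame +3: TAA AAT GTG TTG AGC ATC TCA GAC TTG ATC CAT GTA TAT CAC ACC — no ATG→stop ORF.
Frame -1: ATG GTG TGA TAT ACA TGG ATC AAG TCT GAG ATG CTC AAC ACA TTT TAA — ATG at 1, stop TGA at 7 → 9 nt; ATG at 31, stop TAA at 46 → 18 nt.
Frame -2: TGG TGT GAT ATA CAT GGA TCA AGT CTG AGA TGC TCA ACA CAT TTT AAG — no ATG→stop ORF.
Frame -3: GGT GTG ATA TAC ATG GAT CAA GTC TGA GAT GCT CAA CAC ATT TTA — ATG at 15, stop TGA at 27 → 15 nt.
Longest ORF is 18 nt in frame -1 (positions 31–48).

-1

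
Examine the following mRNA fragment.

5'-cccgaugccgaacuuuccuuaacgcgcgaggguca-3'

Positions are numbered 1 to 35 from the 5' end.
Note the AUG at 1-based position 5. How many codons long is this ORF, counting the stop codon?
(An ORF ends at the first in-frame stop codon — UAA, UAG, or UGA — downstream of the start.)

Codons from position 5: AUG (5–7), CCG (8–10), AAC (11–13), UUU (14–16), CCU (17–19), UAA (20–22).
UAA is the first in-frame stop; that's 6 codons including the stop.

6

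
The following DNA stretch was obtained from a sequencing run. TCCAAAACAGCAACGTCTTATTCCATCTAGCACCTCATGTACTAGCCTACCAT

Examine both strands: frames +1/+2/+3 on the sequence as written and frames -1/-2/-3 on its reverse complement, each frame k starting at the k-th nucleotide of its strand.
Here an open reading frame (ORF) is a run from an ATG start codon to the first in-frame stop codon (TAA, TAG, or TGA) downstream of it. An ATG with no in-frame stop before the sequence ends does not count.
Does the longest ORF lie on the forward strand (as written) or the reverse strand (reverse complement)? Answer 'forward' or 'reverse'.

reverse

Reverse complement (5'→3'): ATGGTAGGCTAGTACATGAGGTGCTAGATGGAATAAGACGTTGCTGTTTTGGA
Frame +1: TCC AAA ACA GCA ACG TCT TAT TCC ATC TAG CAC CTC ATG TAC TAG CCT ACC — ATG at 37, stop TAG at 43 → 9 nt.
Frame +2: CCA AAA CAG CAA CGT CTT ATT CCA TCT AGC ACC TCA TGT ACT AGC CTA CCA — no ATG→stop ORF.
Frame +3: CAA AAC AGC AAC GTC TTA TTC CAT CTA GCA CCT CAT GTA CTA GCC TAC CAT — no ATG→stop ORF.
Frame -1: ATG GTA GGC TAG TAC ATG AGG TGC TAG ATG GAA TAA GAC GTT GCT GTT TTG — ATG at 1, stop TAG at 10 → 12 nt; ATG at 16, stop TAG at 25 → 12 nt; ATG at 28, stop TAA at 34 → 9 nt.
Frame -2: TGG TAG GCT AGT ACA TGA GGT GCT AGA TGG AAT AAG ACG TTG CTG TTT TGG — no ATG→stop ORF.
Frame -3: GGT AGG CTA GTA CAT GAG GTG CTA GAT GGA ATA AGA CGT TGC TGT TTT GGA — no ATG→stop ORF.
Forward-strand max 9 nt; reverse-strand max 12 nt. The reverse strand has the longer ORF.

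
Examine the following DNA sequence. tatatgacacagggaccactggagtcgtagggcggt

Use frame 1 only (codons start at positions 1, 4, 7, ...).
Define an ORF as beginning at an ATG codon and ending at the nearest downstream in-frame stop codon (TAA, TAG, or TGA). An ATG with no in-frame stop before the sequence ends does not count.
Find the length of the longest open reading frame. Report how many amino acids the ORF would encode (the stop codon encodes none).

Frame 1: TAT ATG ACA CAG GGA CCA CTG GAG TCG TAG GGC GGT — ATG at 4, stop TAG at 28 → 27 nt.
Longest: frame 1, positions 4–30, 27 nt = 9 codons = 8 aa. → 8 amino acids.

8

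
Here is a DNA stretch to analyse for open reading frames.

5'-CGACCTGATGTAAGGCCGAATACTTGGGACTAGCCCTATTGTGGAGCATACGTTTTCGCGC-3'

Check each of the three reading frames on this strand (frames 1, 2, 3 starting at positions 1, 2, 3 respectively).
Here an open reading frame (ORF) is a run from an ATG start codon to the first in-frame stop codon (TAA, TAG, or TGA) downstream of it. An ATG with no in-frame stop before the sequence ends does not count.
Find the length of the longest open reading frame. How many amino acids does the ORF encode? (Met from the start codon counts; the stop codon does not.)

Frame 1: CGA CCT GAT GTA AGG CCG AAT ACT TGG GAC TAG CCC TAT TGT GGA GCA TAC GTT TTC GCG — no ATG→stop ORF.
Frame 2: GAC CTG ATG TAA GGC CGA ATA CTT GGG ACT AGC CCT ATT GTG GAG CAT ACG TTT TCG CGC — ATG at 8, stop TAA at 11 → 6 nt.
Frame 3: ACC TGA TGT AAG GCC GAA TAC TTG GGA CTA GCC CTA TTG TGG AGC ATA CGT TTT CGC — no ATG→stop ORF.
Longest: frame 2, positions 8–13, 6 nt = 2 codons = 1 aa. → 1 amino acids.

1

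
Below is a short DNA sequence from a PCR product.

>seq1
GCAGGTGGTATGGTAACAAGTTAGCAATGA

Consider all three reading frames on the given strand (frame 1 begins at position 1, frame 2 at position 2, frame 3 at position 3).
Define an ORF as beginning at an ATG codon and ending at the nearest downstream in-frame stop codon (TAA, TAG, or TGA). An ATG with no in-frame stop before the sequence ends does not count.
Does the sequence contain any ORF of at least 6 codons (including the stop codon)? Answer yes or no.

no

Frame 1: GCA GGT GGT ATG GTA ACA AGT TAG CAA TGA — ATG at 10, stop TAG at 22 → 15 nt.
Frame 2: CAG GTG GTA TGG TAA CAA GTT AGC AAT — no ATG→stop ORF.
Frame 3: AGG TGG TAT GGT AAC AAG TTA GCA ATG — no ATG→stop ORF.
Largest ORF found is 5 codons < 6, so no.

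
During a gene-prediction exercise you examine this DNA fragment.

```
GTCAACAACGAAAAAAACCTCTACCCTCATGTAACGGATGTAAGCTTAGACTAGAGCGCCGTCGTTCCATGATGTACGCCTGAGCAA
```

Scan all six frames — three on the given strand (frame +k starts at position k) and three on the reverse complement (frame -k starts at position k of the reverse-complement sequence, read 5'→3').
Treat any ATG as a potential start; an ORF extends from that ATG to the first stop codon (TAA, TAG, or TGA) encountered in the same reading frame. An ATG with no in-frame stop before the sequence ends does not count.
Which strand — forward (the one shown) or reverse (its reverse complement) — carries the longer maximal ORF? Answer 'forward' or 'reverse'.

Reverse complement (5'→3'): TTGCTCAGGCGTACATCATGGAACGACGGCGCTCTAGTCTAAGCTTACATCCGTTACATGAGGGTAGAGGTTTTTTTCGTTGTTGAC
Frame +1: GTC AAC AAC GAA AAA AAC CTC TAC CCT CAT GTA ACG GAT GTA AGC TTA GAC TAG AGC GCC GTC GTT CCA TGA TGT ACG CCT GAG CAA — no ATG→stop ORF.
Frame +2: TCA ACA ACG AAA AAA ACC TCT ACC CTC ATG TAA CGG ATG TAA GCT TAG ACT AGA GCG CCG TCG TTC CAT GAT GTA CGC CTG AGC — ATG at 29, stop TAA at 32 → 6 nt; ATG at 38, stop TAA at 41 → 6 nt.
Frame +3: CAA CAA CGA AAA AAA CCT CTA CCC TCA TGT AAC GGA TGT AAG CTT AGA CTA GAG CGC CGT CGT TCC ATG ATG TAC GCC TGA GCA — ATG at 69, stop TGA at 81 → 15 nt; ATG at 72, stop TGA at 81 → 12 nt.
Frame -1: TTG CTC AGG CGT ACA TCA TGG AAC GAC GGC GCT CTA GTC TAA GCT TAC ATC CGT TAC ATG AGG GTA GAG GTT TTT TTC GTT GTT GAC — no ATG→stop ORF.
Frame -2: TGC TCA GGC GTA CAT CAT GGA ACG ACG GCG CTC TAG TCT AAG CTT ACA TCC GTT ACA TGA GGG TAG AGG TTT TTT TCG TTG TTG — no ATG→stop ORF.
Frame -3: GCT CAG GCG TAC ATC ATG GAA CGA CGG CGC TCT AGT CTA AGC TTA CAT CCG TTA CAT GAG GGT AGA GGT TTT TTT CGT TGT TGA — ATG at 18, stop TGA at 84 → 69 nt.
Forward-strand max 15 nt; reverse-strand max 69 nt. The reverse strand has the longer ORF.

reverse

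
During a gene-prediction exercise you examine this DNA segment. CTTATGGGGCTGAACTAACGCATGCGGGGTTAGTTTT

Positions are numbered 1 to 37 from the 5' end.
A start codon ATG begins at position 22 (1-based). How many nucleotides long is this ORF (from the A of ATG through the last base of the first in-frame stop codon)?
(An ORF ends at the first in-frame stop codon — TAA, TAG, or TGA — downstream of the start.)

12

Codons from position 22: ATG (22–24), CGG (25–27), GGT (28–30), TAG (31–33).
TAG is the first in-frame stop; ORF spans 22–33, 12 nucleotides.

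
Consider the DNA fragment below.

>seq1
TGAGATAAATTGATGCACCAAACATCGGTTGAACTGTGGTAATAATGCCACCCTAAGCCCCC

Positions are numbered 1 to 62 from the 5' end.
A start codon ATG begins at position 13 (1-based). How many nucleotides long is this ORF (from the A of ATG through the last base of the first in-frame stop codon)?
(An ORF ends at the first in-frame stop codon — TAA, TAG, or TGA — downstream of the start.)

Codons from position 13: ATG (13–15), CAC (16–18), CAA (19–21), ACA (22–24), TCG (25–27), GTT (28–30), GAA (31–33), CTG (34–36), TGG (37–39), TAA (40–42).
TAA is the first in-frame stop; ORF spans 13–42, 30 nucleotides.

30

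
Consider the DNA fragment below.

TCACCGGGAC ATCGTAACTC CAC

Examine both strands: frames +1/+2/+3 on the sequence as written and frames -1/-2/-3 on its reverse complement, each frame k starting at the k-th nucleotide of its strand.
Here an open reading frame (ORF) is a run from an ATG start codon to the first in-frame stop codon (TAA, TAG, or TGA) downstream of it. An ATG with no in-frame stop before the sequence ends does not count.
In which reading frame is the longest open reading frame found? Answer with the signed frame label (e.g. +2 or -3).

Reverse complement (5'→3'): GTGGAGTTACGATGTCCCGGTGA
Frame +1: TCA CCG GGA CAT CGT AAC TCC — no ATG→stop ORF.
Frame +2: CAC CGG GAC ATC GTA ACT CCA — no ATG→stop ORF.
Frame +3: ACC GGG ACA TCG TAA CTC CAC — no ATG→stop ORF.
Frame -1: GTG GAG TTA CGA TGT CCC GGT — no ATG→stop ORF.
Frame -2: TGG AGT TAC GAT GTC CCG GTG — no ATG→stop ORF.
Frame -3: GGA GTT ACG ATG TCC CGG TGA — ATG at 12, stop TGA at 21 → 12 nt.
Longest ORF is 12 nt in frame -3 (positions 12–23).

-3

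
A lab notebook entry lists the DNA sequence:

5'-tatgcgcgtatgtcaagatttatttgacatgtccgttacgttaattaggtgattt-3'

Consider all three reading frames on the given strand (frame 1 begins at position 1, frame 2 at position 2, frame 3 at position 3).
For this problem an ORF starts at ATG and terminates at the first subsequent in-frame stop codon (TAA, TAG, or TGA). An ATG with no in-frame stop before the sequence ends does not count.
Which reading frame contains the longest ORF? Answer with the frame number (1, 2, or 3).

Frame 1: TAT GCG CGT ATG TCA AGA TTT ATT TGA CAT GTC CGT TAC GTT AAT TAG GTG ATT — ATG at 10, stop TGA at 25 → 18 nt.
Frame 2: ATG CGC GTA TGT CAA GAT TTA TTT GAC ATG TCC GTT ACG TTA ATT AGG TGA TTT — ATG at 2, stop TGA at 50 → 51 nt; ATG at 29, stop TGA at 50 → 24 nt.
Frame 3: TGC GCG TAT GTC AAG ATT TAT TTG ACA TGT CCG TTA CGT TAA TTA GGT GAT — no ATG→stop ORF.
Longest ORF is 51 nt in frame 2 (positions 2–52).

2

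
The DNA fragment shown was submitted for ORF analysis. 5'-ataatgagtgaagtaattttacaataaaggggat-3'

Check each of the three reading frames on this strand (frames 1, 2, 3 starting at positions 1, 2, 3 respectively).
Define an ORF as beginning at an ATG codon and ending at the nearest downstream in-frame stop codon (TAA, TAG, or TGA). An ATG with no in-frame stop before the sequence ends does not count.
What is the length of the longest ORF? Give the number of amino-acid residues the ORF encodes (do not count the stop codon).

Frame 1: ATA ATG AGT GAA GTA ATT TTA CAA TAA AGG GGA — ATG at 4, stop TAA at 25 → 24 nt.
Frame 2: TAA TGA GTG AAG TAA TTT TAC AAT AAA GGG GAT — no ATG→stop ORF.
Frame 3: AAT GAG TGA AGT AAT TTT ACA ATA AAG GGG — no ATG→stop ORF.
Longest: frame 1, positions 4–27, 24 nt = 8 codons = 7 aa. → 7 amino acids.

7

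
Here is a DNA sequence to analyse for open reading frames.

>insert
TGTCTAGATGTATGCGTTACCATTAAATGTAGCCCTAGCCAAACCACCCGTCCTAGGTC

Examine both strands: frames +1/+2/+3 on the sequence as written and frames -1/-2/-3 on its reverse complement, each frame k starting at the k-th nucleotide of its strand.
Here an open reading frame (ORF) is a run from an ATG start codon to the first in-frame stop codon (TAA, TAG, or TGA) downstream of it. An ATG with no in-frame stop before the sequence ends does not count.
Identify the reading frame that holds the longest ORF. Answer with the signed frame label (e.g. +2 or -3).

Reverse complement (5'→3'): GACCTAGGACGGGTGGTTTGGCTAGGGCTACATTTAATGGTAACGCATACATCTAGACA
Frame +1: TGT CTA GAT GTA TGC GTT ACC ATT AAA TGT AGC CCT AGC CAA ACC ACC CGT CCT AGG — no ATG→stop ORF.
Frame +2: GTC TAG ATG TAT GCG TTA CCA TTA AAT GTA GCC CTA GCC AAA CCA CCC GTC CTA GGT — no ATG→stop ORF.
Frame +3: TCT AGA TGT ATG CGT TAC CAT TAA ATG TAG CCC TAG CCA AAC CAC CCG TCC TAG GTC — ATG at 12, stop TAA at 24 → 15 nt; ATG at 27, stop TAG at 30 → 6 nt.
Frame -1: GAC CTA GGA CGG GTG GTT TGG CTA GGG CTA CAT TTA ATG GTA ACG CAT ACA TCT AGA — no ATG→stop ORF.
Frame -2: ACC TAG GAC GGG TGG TTT GGC TAG GGC TAC ATT TAA TGG TAA CGC ATA CAT CTA GAC — no ATG→stop ORF.
Frame -3: CCT AGG ACG GGT GGT TTG GCT AGG GCT ACA TTT AAT GGT AAC GCA TAC ATC TAG ACA — no ATG→stop ORF.
Longest ORF is 15 nt in frame +3 (positions 12–26).

+3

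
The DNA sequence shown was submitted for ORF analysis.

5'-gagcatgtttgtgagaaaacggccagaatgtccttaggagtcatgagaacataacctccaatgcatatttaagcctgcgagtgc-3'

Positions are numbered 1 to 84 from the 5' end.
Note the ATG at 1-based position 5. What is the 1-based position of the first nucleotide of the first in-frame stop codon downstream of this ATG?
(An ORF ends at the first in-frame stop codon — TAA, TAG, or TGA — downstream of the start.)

Codons from position 5: ATG (5–7), TTT (8–10), GTG (11–13), AGA (14–16), AAA (17–19), CGG (20–22), CCA (23–25), GAA (26–28), TGT (29–31), CCT (32–34), TAG (35–37).
TAG is a stop codon; it begins at position 35.

35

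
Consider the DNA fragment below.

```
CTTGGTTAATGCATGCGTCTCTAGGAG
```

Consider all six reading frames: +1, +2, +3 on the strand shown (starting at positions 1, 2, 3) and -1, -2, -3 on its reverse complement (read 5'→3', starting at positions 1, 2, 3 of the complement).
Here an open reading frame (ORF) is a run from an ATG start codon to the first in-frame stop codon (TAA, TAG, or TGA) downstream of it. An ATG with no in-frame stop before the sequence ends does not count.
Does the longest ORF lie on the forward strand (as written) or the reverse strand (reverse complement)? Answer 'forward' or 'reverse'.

forward

Reverse complement (5'→3'): CTCCTAGAGACGCATGCATTAACCAAG
Frame +1: CTT GGT TAA TGC ATG CGT CTC TAG GAG — ATG at 13, stop TAG at 22 → 12 nt.
Frame +2: TTG GTT AAT GCA TGC GTC TCT AGG — no ATG→stop ORF.
Frame +3: TGG TTA ATG CAT GCG TCT CTA GGA — no ATG→stop ORF.
Frame -1: CTC CTA GAG ACG CAT GCA TTA ACC AAG — no ATG→stop ORF.
Frame -2: TCC TAG AGA CGC ATG CAT TAA CCA — ATG at 14, stop TAA at 20 → 9 nt.
Frame -3: CCT AGA GAC GCA TGC ATT AAC CAA — no ATG→stop ORF.
Forward-strand max 12 nt; reverse-strand max 9 nt. The forward strand has the longer ORF.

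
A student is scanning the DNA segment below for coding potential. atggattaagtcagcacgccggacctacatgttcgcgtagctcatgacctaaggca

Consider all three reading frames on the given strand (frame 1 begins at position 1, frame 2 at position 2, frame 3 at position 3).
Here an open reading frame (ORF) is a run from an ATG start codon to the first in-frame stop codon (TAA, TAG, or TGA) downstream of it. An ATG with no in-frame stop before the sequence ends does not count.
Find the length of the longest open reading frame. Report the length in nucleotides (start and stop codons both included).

Frame 1: ATG GAT TAA GTC AGC ACG CCG GAC CTA CAT GTT CGC GTA GCT CAT GAC CTA AGG — ATG at 1, stop TAA at 7 → 9 nt.
Frame 2: TGG ATT AAG TCA GCA CGC CGG ACC TAC ATG TTC GCG TAG CTC ATG ACC TAA GGC — ATG at 29, stop TAG at 38 → 12 nt; ATG at 44, stop TAA at 50 → 9 nt.
Frame 3: GGA TTA AGT CAG CAC GCC GGA CCT ACA TGT TCG CGT AGC TCA TGA CCT AAG GCA — no ATG→stop ORF.
Longest: frame 2, positions 29–40, 12 nt = 4 codons = 3 aa. → 12 nucleotides.

12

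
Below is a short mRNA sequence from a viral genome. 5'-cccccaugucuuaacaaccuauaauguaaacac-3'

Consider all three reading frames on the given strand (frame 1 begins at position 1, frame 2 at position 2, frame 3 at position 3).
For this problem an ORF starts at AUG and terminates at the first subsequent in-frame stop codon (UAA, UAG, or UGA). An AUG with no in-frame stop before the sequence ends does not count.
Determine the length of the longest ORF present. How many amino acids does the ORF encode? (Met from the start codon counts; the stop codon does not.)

2

Frame 1: CCC CCA UGU CUU AAC AAC CUA UAA UGU AAA CAC — no AUG→stop ORF.
Frame 2: CCC CAU GUC UUA ACA ACC UAU AAU GUA AAC — no AUG→stop ORF.
Frame 3: CCC AUG UCU UAA CAA CCU AUA AUG UAA ACA — AUG at 6, stop UAA at 12 → 9 nt; AUG at 24, stop UAA at 27 → 6 nt.
Longest: frame 3, positions 6–14, 9 nt = 3 codons = 2 aa. → 2 amino acids.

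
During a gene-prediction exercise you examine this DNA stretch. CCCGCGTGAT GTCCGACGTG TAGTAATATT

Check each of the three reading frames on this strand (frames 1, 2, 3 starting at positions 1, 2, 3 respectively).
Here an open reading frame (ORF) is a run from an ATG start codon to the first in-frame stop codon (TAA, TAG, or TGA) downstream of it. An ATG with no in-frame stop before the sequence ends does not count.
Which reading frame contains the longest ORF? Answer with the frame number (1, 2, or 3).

3

Frame 1: CCC GCG TGA TGT CCG ACG TGT AGT AAT ATT — no ATG→stop ORF.
Frame 2: CCG CGT GAT GTC CGA CGT GTA GTA ATA — no ATG→stop ORF.
Frame 3: CGC GTG ATG TCC GAC GTG TAG TAA TAT — ATG at 9, stop TAG at 21 → 15 nt.
Longest ORF is 15 nt in frame 3 (positions 9–23).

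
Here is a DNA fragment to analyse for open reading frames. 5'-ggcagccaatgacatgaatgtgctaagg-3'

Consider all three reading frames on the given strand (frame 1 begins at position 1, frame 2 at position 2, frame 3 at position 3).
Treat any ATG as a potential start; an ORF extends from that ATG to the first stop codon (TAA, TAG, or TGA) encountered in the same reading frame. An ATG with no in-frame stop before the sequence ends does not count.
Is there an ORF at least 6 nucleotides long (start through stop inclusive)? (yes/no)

Frame 1: GGC AGC CAA TGA CAT GAA TGT GCT AAG — no ATG→stop ORF.
Frame 2: GCA GCC AAT GAC ATG AAT GTG CTA AGG — no ATG→stop ORF.
Frame 3: CAG CCA ATG ACA TGA ATG TGC TAA — ATG at 9, stop TGA at 15 → 9 nt; ATG at 18, stop TAA at 24 → 9 nt.
Frame 3 has an ORF of 9 nucleotides (positions 9–17) ≥ 6, so yes.

yes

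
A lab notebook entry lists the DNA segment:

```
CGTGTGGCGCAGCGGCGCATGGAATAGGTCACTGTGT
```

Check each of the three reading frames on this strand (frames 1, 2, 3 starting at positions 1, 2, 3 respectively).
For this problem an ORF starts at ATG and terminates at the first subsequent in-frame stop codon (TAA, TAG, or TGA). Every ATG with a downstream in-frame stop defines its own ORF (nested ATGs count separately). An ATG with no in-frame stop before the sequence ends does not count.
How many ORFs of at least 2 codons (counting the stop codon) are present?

Frame 1: CGT GTG GCG CAG CGG CGC ATG GAA TAG GTC ACT GTG — ATG at 19, stop TAG at 25 → 9 nt.
Frame 2: GTG TGG CGC AGC GGC GCA TGG AAT AGG TCA CTG TGT — no ATG→stop ORF.
Frame 3: TGT GGC GCA GCG GCG CAT GGA ATA GGT CAC TGT — no ATG→stop ORF.
ORFs ≥ 2 codons: frame 1 19–27 (3 codons). Count = 1.

1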